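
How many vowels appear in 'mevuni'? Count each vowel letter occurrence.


Scanning each character of 'mevuni':
  Position 1: 'm' -> consonant (running count: 0)
  Position 2: 'e' -> vowel (running count: 1)
  Position 3: 'v' -> consonant (running count: 1)
  Position 4: 'u' -> vowel (running count: 2)
  Position 5: 'n' -> consonant (running count: 2)
  Position 6: 'i' -> vowel (running count: 3)
Total vowels: 3

3


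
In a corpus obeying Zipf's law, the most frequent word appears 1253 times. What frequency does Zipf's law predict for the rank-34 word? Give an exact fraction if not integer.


Zipf's law: freq(rank) = f1 / rank
f1 = 1253, rank = 34
freq = 1253 / 34
GCD(1253, 34) = 1
Simplified: 1253/34

1253/34


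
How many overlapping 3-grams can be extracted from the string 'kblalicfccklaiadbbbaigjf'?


String 'kblalicfccklaiadbbbaigjf' has length L = 24.
Number of overlapping n-grams = L - n + 1
Substituting: 24 - 3 + 1 = 22

22


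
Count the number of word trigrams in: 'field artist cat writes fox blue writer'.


Word trigrams from [7] words:
  Trigram 1: (field artist cat)
  Trigram 2: (artist cat writes)
  Trigram 3: (cat writes fox)
  Trigram 4: (writes fox blue)
  Trigram 5: (fox blue writer)
Total word trigrams: 7 - 2 = 5

5


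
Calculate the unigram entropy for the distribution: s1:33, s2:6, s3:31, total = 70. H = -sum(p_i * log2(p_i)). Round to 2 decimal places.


Computing entropy H = -sum(p_i * log2(p_i)):
  s1: p = 33/70 = 0.4714, -p*log2(p) = 0.5114
  s2: p = 6/70 = 0.0857, -p*log2(p) = 0.3038
  s3: p = 31/70 = 0.4429, -p*log2(p) = 0.5204
H = sum of terms = 1.3356
Rounded to 2 decimals: 1.34

1.34


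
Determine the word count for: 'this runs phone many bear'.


Counting words by splitting on spaces:
  Word 1: 'this'
  Word 2: 'runs'
  Word 3: 'phone'
  Word 4: 'many'
  Word 5: 'bear'
Total words: 5

5


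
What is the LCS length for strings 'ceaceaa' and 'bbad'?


DP table for LCS of 'ceaceaa' and 'bbad':
       b  b  a  d
    0  0  0  0  0
  c 0  0  0  0  0
  e 0  0  0  0  0
  a 0  0  0  1  1
  c 0  0  0  1  1
  e 0  0  0  1  1
  a 0  0  0  1  1
  a 0  0  0  1  1
LCS: 'a'
LCS length = 1

1


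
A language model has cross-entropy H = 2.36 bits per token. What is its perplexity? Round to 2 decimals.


Perplexity formula: PP = 2^H
H = 2.36
PP = 2^2.36
Decompose: 2^2.36 = 2^2 * 2^0.36
2^2 = 4, 2^0.36 ~ 1.2834259
PP ~ 4 * 1.2834259 = 5.1337036
Rounded to 2 decimals: 5.13

5.13


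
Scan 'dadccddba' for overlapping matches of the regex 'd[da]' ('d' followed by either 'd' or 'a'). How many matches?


Pattern: d[da] means 'd' followed by either 'd' or 'a'.
Scanning 'dadccddba' position-by-position:
  Pos 0: window 'da' -> MATCH
  Pos 1: window 'ad' -> no
  Pos 2: window 'dc' -> no
  Pos 3: window 'cc' -> no
  Pos 4: window 'cd' -> no
  Pos 5: window 'dd' -> MATCH
  Pos 6: window 'db' -> no
  Pos 7: window 'ba' -> no
  Pos 8: window 'a' -> no
Total matches: 2

2


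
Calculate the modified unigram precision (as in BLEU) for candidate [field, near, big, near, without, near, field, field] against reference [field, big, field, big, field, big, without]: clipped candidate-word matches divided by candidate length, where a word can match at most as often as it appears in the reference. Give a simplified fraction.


Reference word counts: {'big': 3, 'field': 3, 'without': 1}
Checking each candidate word (with clipping):
  'field' -> in reference (ref count 3, used 1/3) -> match (matches: 1)
  'near' -> not in reference -> no match (matches: 1)
  'big' -> in reference (ref count 3, used 1/3) -> match (matches: 2)
  'near' -> not in reference -> no match (matches: 2)
  'without' -> in reference (ref count 1, used 1/1) -> match (matches: 3)
  'near' -> not in reference -> no match (matches: 3)
  'field' -> in reference (ref count 3, used 2/3) -> match (matches: 4)
  'field' -> in reference (ref count 3, used 3/3) -> match (matches: 5)
Clipped matches: 5, Candidate length: 8
Precision = 5/8

5/8


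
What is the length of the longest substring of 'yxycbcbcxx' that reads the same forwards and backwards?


Scanning 'yxycbcbcxx' for palindromic substrings.
Substring at positions 3-7: 'cbcbc'.
Check: reverse('cbcbc') = 'cbcbc' -> palindrome confirmed.
Neighbouring characters ('y' / 'x') break symmetry, so it cannot extend further.
No longer palindromic substring exists; longest length = 5

5


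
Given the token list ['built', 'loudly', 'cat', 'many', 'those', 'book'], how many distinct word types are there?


Listing all tokens and tracking unique types:
  Token 1: 'built' -> NEW (unique so far: 1)
  Token 2: 'loudly' -> NEW (unique so far: 2)
  Token 3: 'cat' -> NEW (unique so far: 3)
  Token 4: 'many' -> NEW (unique so far: 4)
  Token 5: 'those' -> NEW (unique so far: 5)
  Token 6: 'book' -> NEW (unique so far: 6)
Unique types: ('book', 'built', 'cat', 'loudly', 'many', 'those')
Vocabulary size: 6

6


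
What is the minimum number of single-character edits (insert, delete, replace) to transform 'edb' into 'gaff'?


Building DP table for s1='edb' (len 3) and s2='gaff' (len 4):
       g  a  f  f
    0  1  2  3  4
  e 1  1  2  3  4
  d 2  2  2  3  4
  b 3  3  3  3  4
Edit distance = dp[3][4] = 4

4


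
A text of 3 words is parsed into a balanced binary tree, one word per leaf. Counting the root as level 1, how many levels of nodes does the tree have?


In a balanced binary tree with n leaves the deepest leaf is ceil(log2(n)) edges below the root,
so counting node levels inclusive of root and leaves gives ceil(log2(n)) + 1 levels.
log2(3) = 1.5850
ceil(1.5850) = 2
levels = 2 + 1 = 3

3


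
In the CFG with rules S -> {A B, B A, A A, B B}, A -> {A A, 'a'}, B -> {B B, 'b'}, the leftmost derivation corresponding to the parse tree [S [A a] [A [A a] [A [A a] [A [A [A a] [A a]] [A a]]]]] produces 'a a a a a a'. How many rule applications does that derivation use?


Every bracketed nonterminal node [X ...] in the tree is produced by exactly one rule application.
Reading the tree off as a leftmost derivation:
  Step 1: S  =>  A A   (applied S -> A A)
  Step 2: A A  =>  a A   (applied A -> a)
  Step 3: a A  =>  a A A   (applied A -> A A)
  Step 4: a A A  =>  a a A   (applied A -> a)
  Step 5: a a A  =>  a a A A   (applied A -> A A)
  Step 6: a a A A  =>  a a a A   (applied A -> a)
  Step 7: a a a A  =>  a a a A A   (applied A -> A A)
  Step 8: a a a A A  =>  a a a A A A   (applied A -> A A)
  Step 9: a a a A A A  =>  a a a a A A   (applied A -> a)
  Step 10: a a a a A A  =>  a a a a a A   (applied A -> a)
  Step 11: a a a a a A  =>  a a a a a a   (applied A -> a)
Final yield: a a a a a a
Total rewrite steps: 11

11


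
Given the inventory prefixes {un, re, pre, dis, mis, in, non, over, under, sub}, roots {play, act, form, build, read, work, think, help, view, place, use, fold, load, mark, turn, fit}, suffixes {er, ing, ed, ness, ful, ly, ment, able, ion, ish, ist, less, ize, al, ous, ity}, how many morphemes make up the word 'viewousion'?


Segmenting 'viewousion' against the inventory:
  'view' -> root (morpheme 1)
  'ous' -> suffix (morpheme 2)
  'ion' -> suffix (morpheme 3)
Total morphemes: 3

3


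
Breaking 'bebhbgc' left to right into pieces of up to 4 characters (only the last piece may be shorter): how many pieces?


'bebhbgc' has 7 characters.
Chunking with max size 4:
  Chunk 1: 'bebh' (positions 0-3)
  Chunk 2: 'bgc' (positions 4-6)
Total chunks: ceil(7 / 4) = 2

2


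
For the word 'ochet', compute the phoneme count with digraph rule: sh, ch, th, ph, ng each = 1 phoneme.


Parsing 'ochet' greedily, digraphs first:
  'o' -> vowel phoneme (phonemes so far: 1)
  'ch' -> digraph (1 consonant phoneme) (phonemes so far: 2)
  'e' -> vowel phoneme (phonemes so far: 3)
  't' -> consonant phoneme (phonemes so far: 4)
Total phonemes: 4

4


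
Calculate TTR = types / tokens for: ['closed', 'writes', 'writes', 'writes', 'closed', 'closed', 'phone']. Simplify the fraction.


Tokens: 7
Unique types: ('closed', 'phone', 'writes') = 3
TTR = 3/7
Already in lowest terms.

3/7


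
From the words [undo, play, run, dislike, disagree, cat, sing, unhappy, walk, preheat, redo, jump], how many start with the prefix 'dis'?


Checking each word for prefix 'dis':
  'undo' -> no (count: 0)
  'play' -> no (count: 0)
  'run' -> no (count: 0)
  'dislike' -> YES, starts with 'dis' (count: 1)
  'disagree' -> YES, starts with 'dis' (count: 2)
  'cat' -> no (count: 2)
  'sing' -> no (count: 2)
  'unhappy' -> no (count: 2)
  'walk' -> no (count: 2)
  'preheat' -> no (count: 2)
  'redo' -> no (count: 2)
  'jump' -> no (count: 2)
Total with prefix 'dis': 2

2


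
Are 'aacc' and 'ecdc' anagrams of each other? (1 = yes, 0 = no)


Sort characters of 'aacc': 'aacc'
Sort characters of 'ecdc': 'ccde'
Sorted forms differ -> they are NOT anagrams
Result: 0

0


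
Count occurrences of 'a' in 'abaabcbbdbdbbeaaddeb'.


Scanning 'abaabcbbdbdbbeaaddeb' for 'a':
  Position 0: 'a' -> MATCH (count: 1)
  Position 2: 'a' -> MATCH (count: 2)
  Position 3: 'a' -> MATCH (count: 3)
  Position 14: 'a' -> MATCH (count: 4)
  Position 15: 'a' -> MATCH (count: 5)
Total occurrences of 'a': 5

5


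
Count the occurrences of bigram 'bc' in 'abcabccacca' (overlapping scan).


Scanning 'abcabccacca' for bigram 'bc':
  Position 0: 'ab' -> no
  Position 1: 'bc' -> MATCH
  Position 2: 'ca' -> no
  Position 3: 'ab' -> no
  Position 4: 'bc' -> MATCH
  Position 5: 'cc' -> no
  Position 6: 'ca' -> no
  Position 7: 'ac' -> no
  Position 8: 'cc' -> no
  Position 9: 'ca' -> no
Total matches: 2

2


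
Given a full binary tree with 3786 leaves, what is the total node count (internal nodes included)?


Leaf nodes (terminals): 3786
Internal nodes = n - 1 = 3786 - 1 = 3785
Total = leaves + internal = 3786 + 3785 = 7571

7571


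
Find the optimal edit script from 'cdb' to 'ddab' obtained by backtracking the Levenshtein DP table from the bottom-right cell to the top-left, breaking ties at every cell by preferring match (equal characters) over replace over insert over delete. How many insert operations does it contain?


Edit distance = 2. Backtracking from cell (3, 4) with preference match > replace > insert > delete,
then listing the resulting alignment 'cdb' -> 'ddab' left to right:
  Step 1: replace c->d
  Step 2: keep 'd'
  Step 3: insert 'a' [insertion #1]
  Step 4: keep 'b'
Total insertions: 1

1


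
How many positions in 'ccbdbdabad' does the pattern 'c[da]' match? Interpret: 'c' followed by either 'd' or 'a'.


Pattern: c[da] means 'c' followed by either 'd' or 'a'.
Scanning 'ccbdbdabad' position-by-position:
  Pos 0: window 'cc' -> no
  Pos 1: window 'cb' -> no
  Pos 2: window 'bd' -> no
  Pos 3: window 'db' -> no
  Pos 4: window 'bd' -> no
  Pos 5: window 'da' -> no
  Pos 6: window 'ab' -> no
  Pos 7: window 'ba' -> no
  Pos 8: window 'ad' -> no
  Pos 9: window 'd' -> no
Total matches: 0

0


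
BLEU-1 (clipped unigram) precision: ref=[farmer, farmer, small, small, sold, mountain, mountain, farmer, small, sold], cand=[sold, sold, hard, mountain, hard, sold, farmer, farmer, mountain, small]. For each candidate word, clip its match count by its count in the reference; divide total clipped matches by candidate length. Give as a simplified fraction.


Reference word counts: {'farmer': 3, 'mountain': 2, 'small': 3, 'sold': 2}
Checking each candidate word (with clipping):
  'sold' -> in reference (ref count 2, used 1/2) -> match (matches: 1)
  'sold' -> in reference (ref count 2, used 2/2) -> match (matches: 2)
  'hard' -> not in reference -> no match (matches: 2)
  'mountain' -> in reference (ref count 2, used 1/2) -> match (matches: 3)
  'hard' -> not in reference -> no match (matches: 3)
  'sold' -> ref count 2 already used up (2/2) -> clipped, no match (matches: 3)
  'farmer' -> in reference (ref count 3, used 1/3) -> match (matches: 4)
  'farmer' -> in reference (ref count 3, used 2/3) -> match (matches: 5)
  'mountain' -> in reference (ref count 2, used 2/2) -> match (matches: 6)
  'small' -> in reference (ref count 3, used 1/3) -> match (matches: 7)
Clipped matches: 7, Candidate length: 10
Precision = 7/10

7/10


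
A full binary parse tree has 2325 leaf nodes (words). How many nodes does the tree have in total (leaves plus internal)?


Leaf nodes (terminals): 2325
Internal nodes = n - 1 = 2325 - 1 = 2324
Total = leaves + internal = 2325 + 2324 = 4649

4649


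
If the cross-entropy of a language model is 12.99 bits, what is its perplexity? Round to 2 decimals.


Perplexity formula: PP = 2^H
H = 12.99
PP = 2^12.99
Decompose: 2^12.99 = 2^12 * 2^0.99
2^12 = 4096, 2^0.99 ~ 1.9861850
PP ~ 4096 * 1.9861850 = 8135.4137600
Rounded to 2 decimals: 8135.41

8135.41


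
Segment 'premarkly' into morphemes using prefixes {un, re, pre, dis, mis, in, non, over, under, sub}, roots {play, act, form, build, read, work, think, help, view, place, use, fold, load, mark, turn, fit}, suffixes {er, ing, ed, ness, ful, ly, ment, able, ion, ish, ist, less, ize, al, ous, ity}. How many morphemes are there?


Segmenting 'premarkly' against the inventory:
  'pre' -> prefix (morpheme 1)
  'mark' -> root (morpheme 2)
  'ly' -> suffix (morpheme 3)
Total morphemes: 3

3


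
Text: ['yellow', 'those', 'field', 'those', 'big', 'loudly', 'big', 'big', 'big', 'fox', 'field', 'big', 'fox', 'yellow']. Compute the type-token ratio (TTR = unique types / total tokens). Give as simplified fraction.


Tokens: 14
Unique types: ('big', 'field', 'fox', 'loudly', 'those', 'yellow') = 6
TTR = 6/14
Simplify: divide both by 2 -> 3/7
TTR = 3/7

3/7


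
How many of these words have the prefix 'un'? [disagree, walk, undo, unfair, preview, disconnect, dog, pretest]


Checking each word for prefix 'un':
  'disagree' -> no (count: 0)
  'walk' -> no (count: 0)
  'undo' -> YES, starts with 'un' (count: 1)
  'unfair' -> YES, starts with 'un' (count: 2)
  'preview' -> no (count: 2)
  'disconnect' -> no (count: 2)
  'dog' -> no (count: 2)
  'pretest' -> no (count: 2)
Total with prefix 'un': 2

2


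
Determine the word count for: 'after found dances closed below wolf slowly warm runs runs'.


Counting words by splitting on spaces:
  Word 1: 'after'
  Word 2: 'found'
  Word 3: 'dances'
  Word 4: 'closed'
  Word 5: 'below'
  Word 6: 'wolf'
  Word 7: 'slowly'
  Word 8: 'warm'
  Word 9: 'runs'
  Word 10: 'runs'
Total words: 10

10


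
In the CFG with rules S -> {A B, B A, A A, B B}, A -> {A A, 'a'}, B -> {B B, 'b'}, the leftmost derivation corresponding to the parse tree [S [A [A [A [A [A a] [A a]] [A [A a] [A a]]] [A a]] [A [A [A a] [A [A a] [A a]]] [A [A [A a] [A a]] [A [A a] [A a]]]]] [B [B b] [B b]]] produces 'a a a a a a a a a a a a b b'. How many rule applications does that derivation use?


Every bracketed nonterminal node [X ...] in the tree is produced by exactly one rule application.
Reading the tree off as a leftmost derivation:
  Step 1: S  =>  A B   (applied S -> A B)
  Step 2: A B  =>  A A B   (applied A -> A A)
  Step 3: A A B  =>  A A A B   (applied A -> A A)
  Step 4: A A A B  =>  A A A A B   (applied A -> A A)
  Step 5: A A A A B  =>  A A A A A B   (applied A -> A A)
  Step 6: A A A A A B  =>  a A A A A B   (applied A -> a)
  Step 7: a A A A A B  =>  a a A A A B   (applied A -> a)
  Step 8: a a A A A B  =>  a a A A A A B   (applied A -> A A)
  Step 9: a a A A A A B  =>  a a a A A A B   (applied A -> a)
  Step 10: a a a A A A B  =>  a a a a A A B   (applied A -> a)
  Step 11: a a a a A A B  =>  a a a a a A B   (applied A -> a)
  Step 12: a a a a a A B  =>  a a a a a A A B   (applied A -> A A)
  Step 13: a a a a a A A B  =>  a a a a a A A A B   (applied A -> A A)
  Step 14: a a a a a A A A B  =>  a a a a a a A A B   (applied A -> a)
  Step 15: a a a a a a A A B  =>  a a a a a a A A A B   (applied A -> A A)
  Step 16: a a a a a a A A A B  =>  a a a a a a a A A B   (applied A -> a)
  Step 17: a a a a a a a A A B  =>  a a a a a a a a A B   (applied A -> a)
  Step 18: a a a a a a a a A B  =>  a a a a a a a a A A B   (applied A -> A A)
  Step 19: a a a a a a a a A A B  =>  a a a a a a a a A A A B   (applied A -> A A)
  Step 20: a a a a a a a a A A A B  =>  a a a a a a a a a A A B   (applied A -> a)
  Step 21: a a a a a a a a a A A B  =>  a a a a a a a a a a A B   (applied A -> a)
  Step 22: a a a a a a a a a a A B  =>  a a a a a a a a a a A A B   (applied A -> A A)
  Step 23: a a a a a a a a a a A A B  =>  a a a a a a a a a a a A B   (applied A -> a)
  Step 24: a a a a a a a a a a a A B  =>  a a a a a a a a a a a a B   (applied A -> a)
  Step 25: a a a a a a a a a a a a B  =>  a a a a a a a a a a a a B B   (applied B -> B B)
  Step 26: a a a a a a a a a a a a B B  =>  a a a a a a a a a a a a b B   (applied B -> b)
  Step 27: a a a a a a a a a a a a b B  =>  a a a a a a a a a a a a b b   (applied B -> b)
Final yield: a a a a a a a a a a a a b b
Total rewrite steps: 27

27


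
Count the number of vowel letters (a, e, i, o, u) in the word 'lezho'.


Scanning each character of 'lezho':
  Position 1: 'l' -> consonant (running count: 0)
  Position 2: 'e' -> vowel (running count: 1)
  Position 3: 'z' -> consonant (running count: 1)
  Position 4: 'h' -> consonant (running count: 1)
  Position 5: 'o' -> vowel (running count: 2)
Total vowels: 2

2


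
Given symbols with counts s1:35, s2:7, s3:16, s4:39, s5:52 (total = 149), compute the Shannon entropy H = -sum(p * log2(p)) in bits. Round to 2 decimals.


Computing entropy H = -sum(p_i * log2(p_i)):
  s1: p = 35/149 = 0.2349, -p*log2(p) = 0.4909
  s2: p = 7/149 = 0.0470, -p*log2(p) = 0.2073
  s3: p = 16/149 = 0.1074, -p*log2(p) = 0.3457
  s4: p = 39/149 = 0.2617, -p*log2(p) = 0.5062
  s5: p = 52/149 = 0.3490, -p*log2(p) = 0.5300
H = sum of terms = 2.0801
Rounded to 2 decimals: 2.08

2.08


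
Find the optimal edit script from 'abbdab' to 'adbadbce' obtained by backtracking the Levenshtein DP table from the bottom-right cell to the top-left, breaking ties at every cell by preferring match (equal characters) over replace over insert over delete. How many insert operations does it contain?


Edit distance = 5. Backtracking from cell (6, 8) with preference match > replace > insert > delete,
then listing the resulting alignment 'abbdab' -> 'adbadbce' left to right:
  Step 1: keep 'a'
  Step 2: insert 'd' [insertion #1]
  Step 3: keep 'b'
  Step 4: replace b->a
  Step 5: keep 'd'
  Step 6: insert 'b' [insertion #2]
  Step 7: replace a->c
  Step 8: replace b->e
Total insertions: 2

2


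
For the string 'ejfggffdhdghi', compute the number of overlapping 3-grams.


String 'ejfggffdhdghi' has length L = 13.
Number of overlapping n-grams = L - n + 1
Substituting: 13 - 3 + 1 = 11

11


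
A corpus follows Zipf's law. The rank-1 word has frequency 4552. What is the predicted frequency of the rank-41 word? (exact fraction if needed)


Zipf's law: freq(rank) = f1 / rank
f1 = 4552, rank = 41
freq = 4552 / 41
GCD(4552, 41) = 1
Simplified: 4552/41

4552/41


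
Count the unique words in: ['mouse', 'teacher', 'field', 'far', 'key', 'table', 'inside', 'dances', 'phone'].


Listing all tokens and tracking unique types:
  Token 1: 'mouse' -> NEW (unique so far: 1)
  Token 2: 'teacher' -> NEW (unique so far: 2)
  Token 3: 'field' -> NEW (unique so far: 3)
  Token 4: 'far' -> NEW (unique so far: 4)
  Token 5: 'key' -> NEW (unique so far: 5)
  Token 6: 'table' -> NEW (unique so far: 6)
  Token 7: 'inside' -> NEW (unique so far: 7)
  Token 8: 'dances' -> NEW (unique so far: 8)
  Token 9: 'phone' -> NEW (unique so far: 9)
Unique types: ('dances', 'far', 'field', 'inside', 'key', 'mouse', 'phone', 'table', 'teacher')
Vocabulary size: 9

9


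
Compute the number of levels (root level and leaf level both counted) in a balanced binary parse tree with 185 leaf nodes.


In a balanced binary tree with n leaves the deepest leaf is ceil(log2(n)) edges below the root,
so counting node levels inclusive of root and leaves gives ceil(log2(n)) + 1 levels.
log2(185) = 7.5314
ceil(7.5314) = 8
levels = 8 + 1 = 9

9


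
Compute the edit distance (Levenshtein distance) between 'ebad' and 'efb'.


Building DP table for s1='ebad' (len 4) and s2='efb' (len 3):
       e  f  b
    0  1  2  3
  e 1  0  1  2
  b 2  1  1  1
  a 3  2  2  2
  d 4  3  3  3
Edit distance = dp[4][3] = 3

3


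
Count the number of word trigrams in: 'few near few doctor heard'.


Word trigrams from [5] words:
  Trigram 1: (few near few)
  Trigram 2: (near few doctor)
  Trigram 3: (few doctor heard)
Total word trigrams: 5 - 2 = 3

3


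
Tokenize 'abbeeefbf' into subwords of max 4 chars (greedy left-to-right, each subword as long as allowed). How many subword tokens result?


'abbeeefbf' has 9 characters.
Chunking with max size 4:
  Chunk 1: 'abbe' (positions 0-3)
  Chunk 2: 'eefb' (positions 4-7)
  Chunk 3: 'f' (positions 8-8)
Total chunks: ceil(9 / 4) = 3

3


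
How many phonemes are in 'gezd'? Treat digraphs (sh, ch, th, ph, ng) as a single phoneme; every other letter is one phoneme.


Parsing 'gezd' greedily, digraphs first:
  'g' -> consonant phoneme (phonemes so far: 1)
  'e' -> vowel phoneme (phonemes so far: 2)
  'z' -> consonant phoneme (phonemes so far: 3)
  'd' -> consonant phoneme (phonemes so far: 4)
Total phonemes: 4

4


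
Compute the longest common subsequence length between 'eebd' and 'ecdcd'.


DP table for LCS of 'eebd' and 'ecdcd':
       e  c  d  c  d
    0  0  0  0  0  0
  e 0  1  1  1  1  1
  e 0  1  1  1  1  1
  b 0  1  1  1  1  1
  d 0  1  1  2  2  2
LCS: 'ed'
LCS length = 2

2


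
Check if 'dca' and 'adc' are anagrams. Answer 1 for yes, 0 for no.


Sort characters of 'dca': 'acd'
Sort characters of 'adc': 'acd'
Sorted forms match -> they ARE anagrams
Result: 1

1


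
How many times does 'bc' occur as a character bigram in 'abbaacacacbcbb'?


Scanning 'abbaacacacbcbb' for bigram 'bc':
  Position 0: 'ab' -> no
  Position 1: 'bb' -> no
  Position 2: 'ba' -> no
  Position 3: 'aa' -> no
  Position 4: 'ac' -> no
  Position 5: 'ca' -> no
  Position 6: 'ac' -> no
  Position 7: 'ca' -> no
  Position 8: 'ac' -> no
  Position 9: 'cb' -> no
  Position 10: 'bc' -> MATCH
  Position 11: 'cb' -> no
  Position 12: 'bb' -> no
Total matches: 1

1


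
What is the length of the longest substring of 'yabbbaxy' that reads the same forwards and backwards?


Scanning 'yabbbaxy' for palindromic substrings.
Substring at positions 1-5: 'abbba'.
Check: reverse('abbba') = 'abbba' -> palindrome confirmed.
Neighbouring characters ('y' / 'x') break symmetry, so it cannot extend further.
No longer palindromic substring exists; longest length = 5

5


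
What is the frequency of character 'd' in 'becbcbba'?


Scanning 'becbcbba' for 'd':
  No matches found.
Total occurrences of 'd': 0

0


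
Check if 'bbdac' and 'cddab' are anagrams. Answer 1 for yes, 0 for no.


Sort characters of 'bbdac': 'abbcd'
Sort characters of 'cddab': 'abcdd'
Sorted forms differ -> they are NOT anagrams
Result: 0

0


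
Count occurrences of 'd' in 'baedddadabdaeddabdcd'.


Scanning 'baedddadabdaeddabdcd' for 'd':
  Position 3: 'd' -> MATCH (count: 1)
  Position 4: 'd' -> MATCH (count: 2)
  Position 5: 'd' -> MATCH (count: 3)
  Position 7: 'd' -> MATCH (count: 4)
  Position 10: 'd' -> MATCH (count: 5)
  Position 13: 'd' -> MATCH (count: 6)
  Position 14: 'd' -> MATCH (count: 7)
  Position 17: 'd' -> MATCH (count: 8)
  Position 19: 'd' -> MATCH (count: 9)
Total occurrences of 'd': 9

9


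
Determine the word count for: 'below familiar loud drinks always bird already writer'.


Counting words by splitting on spaces:
  Word 1: 'below'
  Word 2: 'familiar'
  Word 3: 'loud'
  Word 4: 'drinks'
  Word 5: 'always'
  Word 6: 'bird'
  Word 7: 'already'
  Word 8: 'writer'
Total words: 8

8


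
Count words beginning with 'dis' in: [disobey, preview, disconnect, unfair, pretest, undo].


Checking each word for prefix 'dis':
  'disobey' -> YES, starts with 'dis' (count: 1)
  'preview' -> no (count: 1)
  'disconnect' -> YES, starts with 'dis' (count: 2)
  'unfair' -> no (count: 2)
  'pretest' -> no (count: 2)
  'undo' -> no (count: 2)
Total with prefix 'dis': 2

2


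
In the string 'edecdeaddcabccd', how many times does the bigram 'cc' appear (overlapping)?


Scanning 'edecdeaddcabccd' for bigram 'cc':
  Position 0: 'ed' -> no
  Position 1: 'de' -> no
  Position 2: 'ec' -> no
  Position 3: 'cd' -> no
  Position 4: 'de' -> no
  Position 5: 'ea' -> no
  Position 6: 'ad' -> no
  Position 7: 'dd' -> no
  Position 8: 'dc' -> no
  Position 9: 'ca' -> no
  Position 10: 'ab' -> no
  Position 11: 'bc' -> no
  Position 12: 'cc' -> MATCH
  Position 13: 'cd' -> no
Total matches: 1

1


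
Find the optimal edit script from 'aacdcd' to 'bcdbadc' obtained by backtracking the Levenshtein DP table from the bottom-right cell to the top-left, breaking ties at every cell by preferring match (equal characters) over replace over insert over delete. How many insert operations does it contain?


Edit distance = 5. Backtracking from cell (6, 7) with preference match > replace > insert > delete,
then listing the resulting alignment 'aacdcd' -> 'bcdbadc' left to right:
  Step 1: delete 'a'
  Step 2: replace a->b
  Step 3: keep 'c'
  Step 4: keep 'd'
  Step 5: insert 'b' [insertion #1]
  Step 6: replace c->a
  Step 7: keep 'd'
  Step 8: insert 'c' [insertion #2]
Total insertions: 2

2


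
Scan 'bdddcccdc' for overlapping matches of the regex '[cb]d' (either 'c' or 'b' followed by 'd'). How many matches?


Pattern: [cb]d means either 'c' or 'b' followed by 'd'.
Scanning 'bdddcccdc' position-by-position:
  Pos 0: window 'bd' -> MATCH
  Pos 1: window 'dd' -> no
  Pos 2: window 'dd' -> no
  Pos 3: window 'dc' -> no
  Pos 4: window 'cc' -> no
  Pos 5: window 'cc' -> no
  Pos 6: window 'cd' -> MATCH
  Pos 7: window 'dc' -> no
  Pos 8: window 'c' -> no
Total matches: 2

2


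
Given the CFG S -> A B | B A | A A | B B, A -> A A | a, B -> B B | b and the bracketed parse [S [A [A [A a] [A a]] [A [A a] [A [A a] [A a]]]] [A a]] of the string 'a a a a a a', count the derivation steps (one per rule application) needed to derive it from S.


Every bracketed nonterminal node [X ...] in the tree is produced by exactly one rule application.
Reading the tree off as a leftmost derivation:
  Step 1: S  =>  A A   (applied S -> A A)
  Step 2: A A  =>  A A A   (applied A -> A A)
  Step 3: A A A  =>  A A A A   (applied A -> A A)
  Step 4: A A A A  =>  a A A A   (applied A -> a)
  Step 5: a A A A  =>  a a A A   (applied A -> a)
  Step 6: a a A A  =>  a a A A A   (applied A -> A A)
  Step 7: a a A A A  =>  a a a A A   (applied A -> a)
  Step 8: a a a A A  =>  a a a A A A   (applied A -> A A)
  Step 9: a a a A A A  =>  a a a a A A   (applied A -> a)
  Step 10: a a a a A A  =>  a a a a a A   (applied A -> a)
  Step 11: a a a a a A  =>  a a a a a a   (applied A -> a)
Final yield: a a a a a a
Total rewrite steps: 11

11


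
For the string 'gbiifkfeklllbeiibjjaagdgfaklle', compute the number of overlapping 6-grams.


String 'gbiifkfeklllbeiibjjaagdgfaklle' has length L = 30.
Number of overlapping n-grams = L - n + 1
Substituting: 30 - 6 + 1 = 25

25


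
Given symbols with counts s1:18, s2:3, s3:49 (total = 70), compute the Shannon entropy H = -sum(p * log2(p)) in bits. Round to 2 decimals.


Computing entropy H = -sum(p_i * log2(p_i)):
  s1: p = 18/70 = 0.2571, -p*log2(p) = 0.5038
  s2: p = 3/70 = 0.0429, -p*log2(p) = 0.1948
  s3: p = 49/70 = 0.7000, -p*log2(p) = 0.3602
H = sum of terms = 1.0588
Rounded to 2 decimals: 1.06

1.06


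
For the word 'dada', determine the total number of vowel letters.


Scanning each character of 'dada':
  Position 1: 'd' -> consonant (running count: 0)
  Position 2: 'a' -> vowel (running count: 1)
  Position 3: 'd' -> consonant (running count: 1)
  Position 4: 'a' -> vowel (running count: 2)
Total vowels: 2

2


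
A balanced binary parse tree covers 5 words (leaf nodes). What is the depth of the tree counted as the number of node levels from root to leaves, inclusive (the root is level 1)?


In a balanced binary tree with n leaves the deepest leaf is ceil(log2(n)) edges below the root,
so counting node levels inclusive of root and leaves gives ceil(log2(n)) + 1 levels.
log2(5) = 2.3219
ceil(2.3219) = 3
levels = 3 + 1 = 4

4


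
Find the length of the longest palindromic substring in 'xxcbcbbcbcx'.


Scanning 'xxcbcbbcbcx' for palindromic substrings.
Substring at positions 1-10: 'xcbcbbcbcx'.
Check: reverse('xcbcbbcbcx') = 'xcbcbbcbcx' -> palindrome confirmed.
Neighbouring characters ('x' / '-') break symmetry, so it cannot extend further.
No longer palindromic substring exists; longest length = 10

10


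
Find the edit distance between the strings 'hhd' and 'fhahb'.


Building DP table for s1='hhd' (len 3) and s2='fhahb' (len 5):
       f  h  a  h  b
    0  1  2  3  4  5
  h 1  1  1  2  3  4
  h 2  2  1  2  2  3
  d 3  3  2  2  3  3
Edit distance = dp[3][5] = 3

3


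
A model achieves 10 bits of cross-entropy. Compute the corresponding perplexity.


Perplexity formula: PP = 2^H
H = 10
PP = 2^10
PP = 2^10 = 1024

1024


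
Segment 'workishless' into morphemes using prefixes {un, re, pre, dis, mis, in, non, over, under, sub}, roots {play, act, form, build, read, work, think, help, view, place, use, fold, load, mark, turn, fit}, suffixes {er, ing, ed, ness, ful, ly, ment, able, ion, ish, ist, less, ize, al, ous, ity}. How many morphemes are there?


Segmenting 'workishless' against the inventory:
  'work' -> root (morpheme 1)
  'ish' -> suffix (morpheme 2)
  'less' -> suffix (morpheme 3)
Total morphemes: 3

3


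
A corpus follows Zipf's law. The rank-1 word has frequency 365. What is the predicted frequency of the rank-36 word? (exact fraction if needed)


Zipf's law: freq(rank) = f1 / rank
f1 = 365, rank = 36
freq = 365 / 36
GCD(365, 36) = 1
Simplified: 365/36

365/36


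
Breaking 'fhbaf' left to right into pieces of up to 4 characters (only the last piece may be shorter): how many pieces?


'fhbaf' has 5 characters.
Chunking with max size 4:
  Chunk 1: 'fhba' (positions 0-3)
  Chunk 2: 'f' (positions 4-4)
Total chunks: ceil(5 / 4) = 2

2


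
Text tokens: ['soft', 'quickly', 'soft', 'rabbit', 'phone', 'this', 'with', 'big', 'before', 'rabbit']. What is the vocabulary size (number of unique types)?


Listing all tokens and tracking unique types:
  Token 1: 'soft' -> NEW (unique so far: 1)
  Token 2: 'quickly' -> NEW (unique so far: 2)
  Token 3: 'soft' -> duplicate (unique so far: 2)
  Token 4: 'rabbit' -> NEW (unique so far: 3)
  Token 5: 'phone' -> NEW (unique so far: 4)
  Token 6: 'this' -> NEW (unique so far: 5)
  Token 7: 'with' -> NEW (unique so far: 6)
  Token 8: 'big' -> NEW (unique so far: 7)
  Token 9: 'before' -> NEW (unique so far: 8)
  Token 10: 'rabbit' -> duplicate (unique so far: 8)
Unique types: ('before', 'big', 'phone', 'quickly', 'rabbit', 'soft', 'this', 'with')
Vocabulary size: 8

8


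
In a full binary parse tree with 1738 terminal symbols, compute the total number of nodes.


Leaf nodes (terminals): 1738
Internal nodes = n - 1 = 1738 - 1 = 1737
Total = leaves + internal = 1738 + 1737 = 3475

3475


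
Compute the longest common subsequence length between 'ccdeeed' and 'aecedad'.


DP table for LCS of 'ccdeeed' and 'aecedad':
       a  e  c  e  d  a  d
    0  0  0  0  0  0  0  0
  c 0  0  0  1  1  1  1  1
  c 0  0  0  1  1  1  1  1
  d 0  0  0  1  1  2  2  2
  e 0  0  1  1  2  2  2  2
  e 0  0  1  1  2  2  2  2
  e 0  0  1  1  2  2  2  2
  d 0  0  1  1  2  3  3  3
LCS: 'cdd'
LCS length = 3

3


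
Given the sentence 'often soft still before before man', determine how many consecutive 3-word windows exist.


Word trigrams from [6] words:
  Trigram 1: (often soft still)
  Trigram 2: (soft still before)
  Trigram 3: (still before before)
  Trigram 4: (before before man)
Total word trigrams: 6 - 2 = 4

4


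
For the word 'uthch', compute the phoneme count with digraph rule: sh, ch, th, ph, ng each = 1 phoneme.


Parsing 'uthch' greedily, digraphs first:
  'u' -> vowel phoneme (phonemes so far: 1)
  'th' -> digraph (1 consonant phoneme) (phonemes so far: 2)
  'ch' -> digraph (1 consonant phoneme) (phonemes so far: 3)
Total phonemes: 3

3


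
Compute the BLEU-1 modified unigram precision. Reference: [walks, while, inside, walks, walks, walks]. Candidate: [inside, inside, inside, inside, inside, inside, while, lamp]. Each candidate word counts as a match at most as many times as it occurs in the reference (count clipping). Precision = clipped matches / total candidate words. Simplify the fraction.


Reference word counts: {'inside': 1, 'walks': 4, 'while': 1}
Checking each candidate word (with clipping):
  'inside' -> in reference (ref count 1, used 1/1) -> match (matches: 1)
  'inside' -> ref count 1 already used up (1/1) -> clipped, no match (matches: 1)
  'inside' -> ref count 1 already used up (1/1) -> clipped, no match (matches: 1)
  'inside' -> ref count 1 already used up (1/1) -> clipped, no match (matches: 1)
  'inside' -> ref count 1 already used up (1/1) -> clipped, no match (matches: 1)
  'inside' -> ref count 1 already used up (1/1) -> clipped, no match (matches: 1)
  'while' -> in reference (ref count 1, used 1/1) -> match (matches: 2)
  'lamp' -> not in reference -> no match (matches: 2)
Clipped matches: 2, Candidate length: 8
Precision = 2/8 = 1/4

1/4


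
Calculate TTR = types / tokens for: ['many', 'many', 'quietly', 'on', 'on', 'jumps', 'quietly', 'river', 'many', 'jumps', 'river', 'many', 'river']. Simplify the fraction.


Tokens: 13
Unique types: ('jumps', 'many', 'on', 'quietly', 'river') = 5
TTR = 5/13
Already in lowest terms.

5/13


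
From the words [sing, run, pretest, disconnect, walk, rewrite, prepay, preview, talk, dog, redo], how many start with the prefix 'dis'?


Checking each word for prefix 'dis':
  'sing' -> no (count: 0)
  'run' -> no (count: 0)
  'pretest' -> no (count: 0)
  'disconnect' -> YES, starts with 'dis' (count: 1)
  'walk' -> no (count: 1)
  'rewrite' -> no (count: 1)
  'prepay' -> no (count: 1)
  'preview' -> no (count: 1)
  'talk' -> no (count: 1)
  'dog' -> no (count: 1)
  'redo' -> no (count: 1)
Total with prefix 'dis': 1

1


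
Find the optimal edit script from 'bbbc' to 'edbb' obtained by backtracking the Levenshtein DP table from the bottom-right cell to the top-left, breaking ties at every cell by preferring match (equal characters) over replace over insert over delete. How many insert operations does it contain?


Edit distance = 3. Backtracking from cell (4, 4) with preference match > replace > insert > delete,
then listing the resulting alignment 'bbbc' -> 'edbb' left to right:
  Step 1: replace b->e
  Step 2: replace b->d
  Step 3: keep 'b'
  Step 4: replace c->b
Total insertions: 0

0


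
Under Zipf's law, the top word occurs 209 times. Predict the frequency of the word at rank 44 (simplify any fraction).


Zipf's law: freq(rank) = f1 / rank
f1 = 209, rank = 44
freq = 209 / 44
GCD(209, 44) = 11
Simplified: 19/4

19/4


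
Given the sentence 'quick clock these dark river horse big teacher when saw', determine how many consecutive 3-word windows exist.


Word trigrams from [10] words:
  Trigram 1: (quick clock these)
  Trigram 2: (clock these dark)
  Trigram 3: (these dark river)
  Trigram 4: (dark river horse)
  Trigram 5: (river horse big)
  Trigram 6: (horse big teacher)
  Trigram 7: (big teacher when)
  Trigram 8: (teacher when saw)
Total word trigrams: 10 - 2 = 8

8


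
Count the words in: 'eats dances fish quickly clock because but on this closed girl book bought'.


Counting words by splitting on spaces:
  Word 1: 'eats'
  Word 2: 'dances'
  Word 3: 'fish'
  Word 4: 'quickly'
  Word 5: 'clock'
  Word 6: 'because'
  Word 7: 'but'
  Word 8: 'on'
  Word 9: 'this'
  Word 10: 'closed'
  Word 11: 'girl'
  Word 12: 'book'
  Word 13: 'bought'
Total words: 13

13


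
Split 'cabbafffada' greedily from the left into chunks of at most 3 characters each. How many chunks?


'cabbafffada' has 11 characters.
Chunking with max size 3:
  Chunk 1: 'cab' (positions 0-2)
  Chunk 2: 'baf' (positions 3-5)
  Chunk 3: 'ffa' (positions 6-8)
  Chunk 4: 'da' (positions 9-10)
Total chunks: ceil(11 / 3) = 4

4


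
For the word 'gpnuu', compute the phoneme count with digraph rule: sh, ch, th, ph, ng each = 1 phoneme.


Parsing 'gpnuu' greedily, digraphs first:
  'g' -> consonant phoneme (phonemes so far: 1)
  'p' -> consonant phoneme (phonemes so far: 2)
  'n' -> consonant phoneme (phonemes so far: 3)
  'u' -> vowel phoneme (phonemes so far: 4)
  'u' -> vowel phoneme (phonemes so far: 5)
Total phonemes: 5

5


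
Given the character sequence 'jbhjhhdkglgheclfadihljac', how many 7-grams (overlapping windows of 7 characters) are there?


String 'jbhjhhdkglgheclfadihljac' has length L = 24.
Number of overlapping n-grams = L - n + 1
Substituting: 24 - 7 + 1 = 18

18


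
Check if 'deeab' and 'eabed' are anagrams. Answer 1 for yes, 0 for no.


Sort characters of 'deeab': 'abdee'
Sort characters of 'eabed': 'abdee'
Sorted forms match -> they ARE anagrams
Result: 1

1


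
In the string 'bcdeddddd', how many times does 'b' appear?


Scanning 'bcdeddddd' for 'b':
  Position 0: 'b' -> MATCH (count: 1)
Total occurrences of 'b': 1

1


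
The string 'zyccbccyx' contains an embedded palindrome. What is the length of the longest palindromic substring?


Scanning 'zyccbccyx' for palindromic substrings.
Substring at positions 1-7: 'yccbccy'.
Check: reverse('yccbccy') = 'yccbccy' -> palindrome confirmed.
Neighbouring characters ('z' / 'x') break symmetry, so it cannot extend further.
No longer palindromic substring exists; longest length = 7

7


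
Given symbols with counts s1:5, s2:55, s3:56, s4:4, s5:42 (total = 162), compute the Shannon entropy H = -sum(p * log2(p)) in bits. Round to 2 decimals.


Computing entropy H = -sum(p_i * log2(p_i)):
  s1: p = 5/162 = 0.0309, -p*log2(p) = 0.1549
  s2: p = 55/162 = 0.3395, -p*log2(p) = 0.5291
  s3: p = 56/162 = 0.3457, -p*log2(p) = 0.5298
  s4: p = 4/162 = 0.0247, -p*log2(p) = 0.1318
  s5: p = 42/162 = 0.2593, -p*log2(p) = 0.5049
H = sum of terms = 1.8505
Rounded to 2 decimals: 1.85

1.85


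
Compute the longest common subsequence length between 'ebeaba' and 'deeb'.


DP table for LCS of 'ebeaba' and 'deeb':
       d  e  e  b
    0  0  0  0  0
  e 0  0  1  1  1
  b 0  0  1  1  2
  e 0  0  1  2  2
  a 0  0  1  2  2
  b 0  0  1  2  3
  a 0  0  1  2  3
LCS: 'eeb'
LCS length = 3

3


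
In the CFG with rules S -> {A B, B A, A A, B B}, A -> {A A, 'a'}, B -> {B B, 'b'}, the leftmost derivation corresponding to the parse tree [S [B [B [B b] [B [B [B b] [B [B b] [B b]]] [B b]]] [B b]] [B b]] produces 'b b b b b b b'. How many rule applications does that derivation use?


Every bracketed nonterminal node [X ...] in the tree is produced by exactly one rule application.
Reading the tree off as a leftmost derivation:
  Step 1: S  =>  B B   (applied S -> B B)
  Step 2: B B  =>  B B B   (applied B -> B B)
  Step 3: B B B  =>  B B B B   (applied B -> B B)
  Step 4: B B B B  =>  b B B B   (applied B -> b)
  Step 5: b B B B  =>  b B B B B   (applied B -> B B)
  Step 6: b B B B B  =>  b B B B B B   (applied B -> B B)
  Step 7: b B B B B B  =>  b b B B B B   (applied B -> b)
  Step 8: b b B B B B  =>  b b B B B B B   (applied B -> B B)
  Step 9: b b B B B B B  =>  b b b B B B B   (applied B -> b)
  Step 10: b b b B B B B  =>  b b b b B B B   (applied B -> b)
  Step 11: b b b b B B B  =>  b b b b b B B   (applied B -> b)
  Step 12: b b b b b B B  =>  b b b b b b B   (applied B -> b)
  Step 13: b b b b b b B  =>  b b b b b b b   (applied B -> b)
Final yield: b b b b b b b
Total rewrite steps: 13

13


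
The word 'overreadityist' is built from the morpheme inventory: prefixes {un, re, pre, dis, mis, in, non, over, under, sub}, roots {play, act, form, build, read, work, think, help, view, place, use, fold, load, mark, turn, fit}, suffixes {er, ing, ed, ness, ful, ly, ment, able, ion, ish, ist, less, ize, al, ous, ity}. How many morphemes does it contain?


Segmenting 'overreadityist' against the inventory:
  'over' -> prefix (morpheme 1)
  'read' -> root (morpheme 2)
  'ity' -> suffix (morpheme 3)
  'ist' -> suffix (morpheme 4)
Total morphemes: 4

4
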